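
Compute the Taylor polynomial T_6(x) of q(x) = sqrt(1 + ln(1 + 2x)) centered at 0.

-22819*x^6/720 + 1609*x^5/120 - 143*x^4/24 + 17*x^3/6 - 3*x^2/2 + x + 1

Substitute the inner expansion into the outer series and collect powers.
q(0) = 1
q′(0) = 1
q′′(0) = -3
q′′′(0) = 17
q^(4)(0) = -143
q^(5)(0) = 1609
q^(6)(0) = -22819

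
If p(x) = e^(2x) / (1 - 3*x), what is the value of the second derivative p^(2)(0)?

Use 1/(1 - r) = Σ r^k on the denominator, then take the Cauchy product.
The coefficient of x^2 in the expansion is 17, so p′′(0) = 2! * (17) = 34.

34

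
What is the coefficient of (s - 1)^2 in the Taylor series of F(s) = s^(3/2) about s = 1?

3/8

Apply the Taylor formula c_k = f^(k)(a)/k!.
[(s - 1)^0] = 1;  [(s - 1)^1] = 3/2;  [(s - 1)^2] = 3/8.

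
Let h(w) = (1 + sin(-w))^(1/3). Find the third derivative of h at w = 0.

Compose series: expand the inner function first, then feed it into the outer expansion.
From the series, [w^3] h = -1/162; multiply by 3! = 6 to get -1/27.

-1/27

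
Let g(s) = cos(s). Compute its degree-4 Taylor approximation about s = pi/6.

sqrt(3)*(s - pi/6)^4/48 + (s - pi/6)^3/12 - sqrt(3)*(s - pi/6)^2/4 - (s - pi/6)/2 + sqrt(3)/2

Differentiate repeatedly and evaluate at the center.
g(pi/6) = sqrt(3)/2
g′(pi/6) = -1/2
g′′(pi/6) = -sqrt(3)/2
g′′′(pi/6) = 1/2
g^(4)(pi/6) = sqrt(3)/2
Dividing each by k! gives the coefficients c_0, ..., c_4.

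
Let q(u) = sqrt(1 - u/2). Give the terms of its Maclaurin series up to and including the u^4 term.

[u^0] = 1;  [u^1] = -1/4;  [u^2] = -1/32;  [u^3] = -1/128;  [u^4] = -5/2048.

-5*u^4/2048 - u^3/128 - u^2/32 - u/4 + 1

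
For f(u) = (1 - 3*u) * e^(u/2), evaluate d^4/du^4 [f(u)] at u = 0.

Shift and add copies of the series according to the polynomial's terms.
The coefficient of u^4 in the expansion is -23/384, so f^(4)(0) = 4! * (-23/384) = -23/16.

-23/16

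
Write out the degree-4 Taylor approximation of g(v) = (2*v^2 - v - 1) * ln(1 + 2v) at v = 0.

Distribute the polynomial across the series and collect like powers.

-8*v^4/3 + 10*v^3/3 - 2*v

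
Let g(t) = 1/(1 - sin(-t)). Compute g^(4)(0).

Compose series: expand the inner function first, then feed it into the outer expansion.
The coefficient of t^4 in the expansion is 2/3, so g^(4)(0) = 4! * (2/3) = 16.

16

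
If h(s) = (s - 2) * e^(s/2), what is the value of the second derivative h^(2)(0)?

Multiply each power in the prefactor through the base expansion.
The coefficient of s^2 in the expansion is 1/4, so h′′(0) = 2! * (1/4) = 1/2.

1/2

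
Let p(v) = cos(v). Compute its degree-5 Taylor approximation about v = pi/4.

Compute the successive derivatives at the expansion point and divide by k!.
[(v - pi/4)^0] = sqrt(2)/2;  [(v - pi/4)^1] = -sqrt(2)/2;  [(v - pi/4)^2] = -sqrt(2)/4;  [(v - pi/4)^3] = sqrt(2)/12;  [(v - pi/4)^4] = sqrt(2)/48;  [(v - pi/4)^5] = -sqrt(2)/240.

-sqrt(2)*(v - pi/4)^5/240 + sqrt(2)*(v - pi/4)^4/48 + sqrt(2)*(v - pi/4)^3/12 - sqrt(2)*(v - pi/4)^2/4 - sqrt(2)*(v - pi/4)/2 + sqrt(2)/2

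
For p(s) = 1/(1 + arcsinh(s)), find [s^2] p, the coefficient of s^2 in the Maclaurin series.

Let u equal the inner series; expand the outer function in u and truncate.
p(0) = 1
p′(0) = -1
p′′(0) = 2
So c_2 = p′′(0)/2! = 1.

1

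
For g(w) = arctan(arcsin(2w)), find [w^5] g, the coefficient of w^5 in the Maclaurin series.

52/15

Let u equal the inner series; expand the outer function in u and truncate.
[w^0] = 0;  [w^1] = 2;  [w^2] = 0;  [w^3] = -4/3;  [w^4] = 0;  [w^5] = 52/15.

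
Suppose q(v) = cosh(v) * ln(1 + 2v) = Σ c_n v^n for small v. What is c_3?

11/3

Multiply the two series term by term and collect like powers.
q(0) = 0
q′(0) = 2
q′′(0) = -4
q′′′(0) = 22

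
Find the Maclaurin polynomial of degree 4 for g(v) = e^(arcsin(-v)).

Substitute the inner expansion into the outer series and collect powers.
g(0) = 1
g′(0) = -1
g′′(0) = 1
g′′′(0) = -2
g^(4)(0) = 5

5*v^4/24 - v^3/3 + v^2/2 - v + 1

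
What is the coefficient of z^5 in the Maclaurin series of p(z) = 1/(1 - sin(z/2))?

Plug the Maclaurin series of the inner function into that of the outer and collect terms.
p(0) = 1
p′(0) = 1/2
p′′(0) = 1/2
p′′′(0) = 5/8
p^(4)(0) = 1
p^(5)(0) = 61/32

61/3840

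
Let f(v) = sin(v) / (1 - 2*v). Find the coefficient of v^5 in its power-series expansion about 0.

1841/120

Expand 1/(denominator) as a geometric series and multiply by the numerator's series.
f(0) = 0
f′(0) = 1
f′′(0) = 4
f′′′(0) = 23
f^(4)(0) = 184
f^(5)(0) = 1841
So c_5 = f^(5)(0)/5! = 1841/120.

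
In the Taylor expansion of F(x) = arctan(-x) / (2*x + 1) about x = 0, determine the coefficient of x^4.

Expand 1/(denominator) as a geometric series and multiply by the numerator's series.
F(0) = 0
F′(0) = -1
F′′(0) = 4
F′′′(0) = -22
F^(4)(0) = 176
So c_4 = F^(4)(0)/4! = 22/3.

22/3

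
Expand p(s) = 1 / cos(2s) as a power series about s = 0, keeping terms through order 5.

Invert the denominator's series and multiply.
p(0) = 1
p′(0) = 0
p′′(0) = 4
p′′′(0) = 0
p^(4)(0) = 80
p^(5)(0) = 0
Dividing each by k! gives the coefficients c_0, ..., c_5.

10*s^4/3 + 2*s^2 + 1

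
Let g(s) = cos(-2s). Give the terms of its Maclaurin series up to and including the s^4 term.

2*s^4/3 - 2*s^2 + 1

Use the known series and substitute for the argument.
g(0) = 1
g′(0) = 0
g′′(0) = -4
g′′′(0) = 0
g^(4)(0) = 16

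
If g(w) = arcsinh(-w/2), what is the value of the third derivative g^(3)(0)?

Compute the successive derivatives at the expansion point and divide by k!.
The coefficient of w^3 in the expansion is 1/48, so g′′′(0) = 3! * (1/48) = 1/8.

1/8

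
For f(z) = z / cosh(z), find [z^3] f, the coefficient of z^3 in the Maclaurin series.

-1/2

Divide the numerator series by the denominator series (power-series long division).
f(0) = 0
f′(0) = 1
f′′(0) = 0
f′′′(0) = -3
Then c_k = f^(k)(0)/k! gives each Taylor coefficient.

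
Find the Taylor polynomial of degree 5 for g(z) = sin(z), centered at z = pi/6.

g(pi/6) = 1/2
g′(pi/6) = sqrt(3)/2
g′′(pi/6) = -1/2
g′′′(pi/6) = -sqrt(3)/2
g^(4)(pi/6) = 1/2
g^(5)(pi/6) = sqrt(3)/2

sqrt(3)*(z - pi/6)^5/240 + (z - pi/6)^4/48 - sqrt(3)*(z - pi/6)^3/12 - (z - pi/6)^2/4 + sqrt(3)*(z - pi/6)/2 + 1/2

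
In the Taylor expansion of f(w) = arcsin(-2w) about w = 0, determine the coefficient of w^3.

-4/3

[w^0] = 0;  [w^1] = -2;  [w^2] = 0;  [w^3] = -4/3.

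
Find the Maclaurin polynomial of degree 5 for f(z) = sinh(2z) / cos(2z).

48*z^5/5 + 16*z^3/3 + 2*z

Divide the numerator series by the denominator series (power-series long division).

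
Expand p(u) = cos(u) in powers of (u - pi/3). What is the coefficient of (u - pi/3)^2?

-1/4

Use the known series and substitute for the argument.
p(pi/3) = 1/2
p′(pi/3) = -sqrt(3)/2
p′′(pi/3) = -1/2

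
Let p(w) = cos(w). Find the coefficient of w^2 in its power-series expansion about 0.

-1/2

p(0) = 1
p′(0) = 0
p′′(0) = -1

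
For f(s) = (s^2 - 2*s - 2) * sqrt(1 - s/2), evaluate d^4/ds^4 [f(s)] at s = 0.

Distribute the polynomial across the series and collect like powers.
From the series, [s^4] f = -11/1024; multiply by 4! = 24 to get -33/128.

-33/128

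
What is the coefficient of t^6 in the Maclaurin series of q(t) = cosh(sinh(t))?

37/720

Let u equal the inner series; expand the outer function in u and truncate.
q(0) = 1
q′(0) = 0
q′′(0) = 1
q′′′(0) = 0
q^(4)(0) = 5
q^(5)(0) = 0
q^(6)(0) = 37
So c_6 = q^(6)(0)/6! = 37/720.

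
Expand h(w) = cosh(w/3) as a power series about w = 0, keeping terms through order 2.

w^2/18 + 1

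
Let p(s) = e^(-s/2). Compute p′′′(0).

-1/8

From the series, [s^3] p = -1/48; multiply by 3! = 6 to get -1/8.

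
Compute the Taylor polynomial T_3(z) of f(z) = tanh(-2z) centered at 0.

8*z^3/3 - 2*z

[z^0] = 0;  [z^1] = -2;  [z^2] = 0;  [z^3] = 8/3.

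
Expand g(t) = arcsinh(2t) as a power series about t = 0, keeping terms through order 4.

-4*t^3/3 + 2*t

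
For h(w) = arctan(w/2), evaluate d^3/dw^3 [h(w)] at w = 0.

-1/4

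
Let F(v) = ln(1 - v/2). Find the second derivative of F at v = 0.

-1/4

Compute the successive derivatives at the expansion point and divide by k!.
From the series, [v^2] F = -1/8; multiply by 2! = 2 to get -1/4.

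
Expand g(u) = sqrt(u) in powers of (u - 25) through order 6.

-21*(u - 25)^6/50000000000 + 7*(u - 25)^5/500000000 - (u - 25)^4/2000000 + (u - 25)^3/50000 - (u - 25)^2/1000 + (u - 25)/10 + 5

g(25) = 5
g′(25) = 1/10
g′′(25) = -1/500
g′′′(25) = 3/25000
g^(4)(25) = -3/250000
g^(5)(25) = 21/12500000
g^(6)(25) = -189/625000000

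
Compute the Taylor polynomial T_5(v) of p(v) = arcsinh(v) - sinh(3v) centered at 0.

Expand each term separately and add.
p(0) = 0
p′(0) = -2
p′′(0) = 0
p′′′(0) = -28
p^(4)(0) = 0
p^(5)(0) = -234

-39*v^5/20 - 14*v^3/3 - 2*v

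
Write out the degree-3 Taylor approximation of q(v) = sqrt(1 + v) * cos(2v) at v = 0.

Expand each factor separately, then convolve coefficients.

-15*v^3/16 - 17*v^2/8 + v/2 + 1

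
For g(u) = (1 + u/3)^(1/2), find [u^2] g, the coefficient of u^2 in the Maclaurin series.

-1/72

g(0) = 1
g′(0) = 1/6
g′′(0) = -1/36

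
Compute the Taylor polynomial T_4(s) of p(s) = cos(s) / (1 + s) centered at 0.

Write out both Maclaurin series and multiply, keeping only the needed powers.

13*s^4/24 - s^3/2 + s^2/2 - s + 1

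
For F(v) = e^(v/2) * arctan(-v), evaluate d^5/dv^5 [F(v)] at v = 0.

-309/16

Write out both Maclaurin series and multiply, keeping only the needed powers.
From the series, [v^5] F = -103/640; multiply by 5! = 120 to get -309/16.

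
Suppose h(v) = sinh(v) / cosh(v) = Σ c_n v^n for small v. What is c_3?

Divide the numerator series by the denominator series (power-series long division).
h(0) = 0
h′(0) = 1
h′′(0) = 0
h′′′(0) = -2
So c_3 = h′′′(0)/3! = -1/3.

-1/3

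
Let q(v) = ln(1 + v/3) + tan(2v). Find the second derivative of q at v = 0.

-1/9

Expand each term separately and add.
The coefficient of v^2 in the expansion is -1/18, so q′′(0) = 2! * (-1/18) = -1/9.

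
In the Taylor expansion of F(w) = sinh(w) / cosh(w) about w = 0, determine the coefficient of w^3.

-1/3

Write the quotient as an unknown series and match coefficients against numerator = denominator · series.
F(0) = 0
F′(0) = 1
F′′(0) = 0
F′′′(0) = -2
Then c_k = F^(k)(0)/k! gives each Taylor coefficient.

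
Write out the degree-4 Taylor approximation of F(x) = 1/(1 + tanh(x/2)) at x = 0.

Compose series: expand the inner function first, then feed it into the outer expansion.

x^4/48 - x^3/12 + x^2/4 - x/2 + 1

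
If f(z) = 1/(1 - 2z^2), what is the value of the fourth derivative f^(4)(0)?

96

Differentiate repeatedly and evaluate at the center.
The coefficient of z^4 in the expansion is 4, so f^(4)(0) = 4! * (4) = 96.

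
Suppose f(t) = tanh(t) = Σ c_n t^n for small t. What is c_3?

-1/3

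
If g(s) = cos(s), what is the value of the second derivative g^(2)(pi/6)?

Apply the Taylor formula c_k = f^(k)(a)/k!.
From the series, [(s - pi/6)^2] g = -sqrt(3)/4; multiply by 2! = 2 to get -sqrt(3)/2.

-sqrt(3)/2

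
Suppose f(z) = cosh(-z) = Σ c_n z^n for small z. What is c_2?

f(0) = 1
f′(0) = 0
f′′(0) = 1

1/2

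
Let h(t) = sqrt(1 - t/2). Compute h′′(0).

-1/16

The coefficient of t^2 in the expansion is -1/32, so h′′(0) = 2! * (-1/32) = -1/16.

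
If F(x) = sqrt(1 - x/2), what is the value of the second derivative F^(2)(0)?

From the series, [x^2] F = -1/32; multiply by 2! = 2 to get -1/16.

-1/16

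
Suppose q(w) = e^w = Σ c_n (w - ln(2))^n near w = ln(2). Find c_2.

1

q(ln(2)) = 2
q′(ln(2)) = 2
q′′(ln(2)) = 2
So c_2 = q′′(ln(2))/2! = 1.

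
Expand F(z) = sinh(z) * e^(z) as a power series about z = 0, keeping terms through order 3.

2*z^3/3 + z^2 + z

Expand each factor separately, then convolve coefficients.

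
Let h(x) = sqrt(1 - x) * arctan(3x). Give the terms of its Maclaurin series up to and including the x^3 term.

Multiply the two series term by term and collect like powers.
h(0) = 0
h′(0) = 3
h′′(0) = -3
h′′′(0) = -225/4

-75*x^3/8 - 3*x^2/2 + 3*x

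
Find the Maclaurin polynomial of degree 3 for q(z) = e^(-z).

q(0) = 1
q′(0) = -1
q′′(0) = 1
q′′′(0) = -1

-z^3/6 + z^2/2 - z + 1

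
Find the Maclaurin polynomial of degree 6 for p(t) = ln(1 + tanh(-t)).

Compose series: expand the inner function first, then feed it into the outer expansion.
[t^0] = 0;  [t^1] = -1;  [t^2] = -1/2;  [t^3] = 0;  [t^4] = 1/12;  [t^5] = 0;  [t^6] = -1/45.

-t^6/45 + t^4/12 - t^2/2 - t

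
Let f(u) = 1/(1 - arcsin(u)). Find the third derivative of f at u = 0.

7

Plug the Maclaurin series of the inner function into that of the outer and collect terms.
The coefficient of u^3 in the expansion is 7/6, so f′′′(0) = 3! * (7/6) = 7.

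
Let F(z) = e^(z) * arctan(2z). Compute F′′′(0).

-10

Take the Cauchy product of the two expansions.
The coefficient of z^3 in the expansion is -5/3, so F′′′(0) = 3! * (-5/3) = -10.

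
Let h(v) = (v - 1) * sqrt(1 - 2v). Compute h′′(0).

-1

Shift and add copies of the series according to the polynomial's terms.
From the series, [v^2] h = -1/2; multiply by 2! = 2 to get -1.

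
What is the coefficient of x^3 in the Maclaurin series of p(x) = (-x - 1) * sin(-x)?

Multiply each power in the prefactor through the base expansion.
p(0) = 0
p′(0) = 1
p′′(0) = 2
p′′′(0) = -1
So c_3 = p′′′(0)/3! = -1/6.

-1/6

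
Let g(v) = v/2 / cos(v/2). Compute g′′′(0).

Write the quotient as an unknown series and match coefficients against numerator = denominator · series.
The coefficient of v^3 in the expansion is 1/16, so g′′′(0) = 3! * (1/16) = 3/8.

3/8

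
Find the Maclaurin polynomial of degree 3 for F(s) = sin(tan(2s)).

Compose series: expand the inner function first, then feed it into the outer expansion.

4*s^3/3 + 2*s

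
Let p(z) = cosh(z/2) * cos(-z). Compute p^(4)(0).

-7/16

Multiply the two series term by term and collect like powers.
From the series, [z^4] p = -7/384; multiply by 4! = 24 to get -7/16.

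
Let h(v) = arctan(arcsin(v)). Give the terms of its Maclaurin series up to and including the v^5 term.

13*v^5/120 - v^3/6 + v

Let u equal the inner series; expand the outer function in u and truncate.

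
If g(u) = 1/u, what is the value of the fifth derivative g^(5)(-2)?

-15/8

The coefficient of (u + 2)^5 in the expansion is -1/64, so g^(5)(-2) = 5! * (-1/64) = -15/8.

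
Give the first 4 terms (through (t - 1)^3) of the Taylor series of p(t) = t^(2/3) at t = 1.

4*(t - 1)^3/81 - (t - 1)^2/9 + 2*(t - 1)/3 + 1

Use the known series and substitute for the argument.
p(1) = 1
p′(1) = 2/3
p′′(1) = -2/9
p′′′(1) = 8/27
Dividing each by k! gives the coefficients c_0, ..., c_3.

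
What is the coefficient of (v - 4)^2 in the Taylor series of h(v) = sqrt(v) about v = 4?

-1/64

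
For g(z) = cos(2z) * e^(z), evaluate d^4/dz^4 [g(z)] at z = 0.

-7

Take the Cauchy product of the two expansions.
From the series, [z^4] g = -7/24; multiply by 4! = 24 to get -7.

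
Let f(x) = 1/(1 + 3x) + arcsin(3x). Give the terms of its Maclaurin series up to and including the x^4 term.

81*x^4 - 45*x^3/2 + 9*x^2 + 1

Expand each term separately and add.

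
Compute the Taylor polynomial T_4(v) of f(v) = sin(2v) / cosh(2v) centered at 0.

Invert the denominator's series and multiply.
f(0) = 0
f′(0) = 2
f′′(0) = 0
f′′′(0) = -32
f^(4)(0) = 0
The Taylor polynomial is Σ f^(k)(0)/k! · v^k.

-16*v^3/3 + 2*v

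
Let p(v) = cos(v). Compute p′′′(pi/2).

Use the known series and substitute for the argument.
The coefficient of (v - pi/2)^3 in the expansion is 1/6, so p′′′(pi/2) = 3! * (1/6) = 1.

1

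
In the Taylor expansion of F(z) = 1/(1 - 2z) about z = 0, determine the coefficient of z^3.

Compute the successive derivatives at the expansion point and divide by k!.

8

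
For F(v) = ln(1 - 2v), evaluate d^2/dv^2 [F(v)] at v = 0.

-4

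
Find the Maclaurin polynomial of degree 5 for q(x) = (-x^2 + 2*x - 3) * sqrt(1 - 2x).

15*x^5/8 + 11*x^4/8 + 3*x^3/2 - 3*x^2/2 + 5*x - 3

Shift and add copies of the series according to the polynomial's terms.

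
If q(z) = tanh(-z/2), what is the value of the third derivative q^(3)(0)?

1/4

The coefficient of z^3 in the expansion is 1/24, so q′′′(0) = 3! * (1/24) = 1/4.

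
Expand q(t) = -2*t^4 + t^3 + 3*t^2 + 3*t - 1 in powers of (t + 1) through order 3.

9*(t + 1)^3 - 12*(t + 1)^2 + 8*(t + 1) - 4

[(t + 1)^0] = -4;  [(t + 1)^1] = 8;  [(t + 1)^2] = -12;  [(t + 1)^3] = 9.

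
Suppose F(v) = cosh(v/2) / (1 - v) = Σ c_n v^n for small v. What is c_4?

433/384

Take the Cauchy product of the two expansions.
[v^0] = 1;  [v^1] = 1;  [v^2] = 9/8;  [v^3] = 9/8;  [v^4] = 433/384.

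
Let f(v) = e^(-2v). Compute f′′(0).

4

The coefficient of v^2 in the expansion is 2, so f′′(0) = 2! * (2) = 4.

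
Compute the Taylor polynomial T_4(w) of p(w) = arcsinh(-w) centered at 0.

Apply the Taylor formula c_k = f^(k)(a)/k!.
p(0) = 0
p′(0) = -1
p′′(0) = 0
p′′′(0) = 1
p^(4)(0) = 0

w^3/6 - w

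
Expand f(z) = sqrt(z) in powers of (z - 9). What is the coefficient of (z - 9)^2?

f(9) = 3
f′(9) = 1/6
f′′(9) = -1/108

-1/216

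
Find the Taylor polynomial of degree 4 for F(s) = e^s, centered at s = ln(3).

[(s - ln(3))^0] = 3;  [(s - ln(3))^1] = 3;  [(s - ln(3))^2] = 3/2;  [(s - ln(3))^3] = 1/2;  [(s - ln(3))^4] = 1/8.

(s - ln(3))^4/8 + (s - ln(3))^3/2 + 3*(s - ln(3))^2/2 + 3*(s - ln(3)) + 3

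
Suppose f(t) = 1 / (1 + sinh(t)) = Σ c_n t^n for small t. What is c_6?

Expand as Σ (-1)^k u^k with u equal to the inner function's series.

77/45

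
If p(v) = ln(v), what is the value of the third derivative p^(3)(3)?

The coefficient of (v - 3)^3 in the expansion is 1/81, so p′′′(3) = 3! * (1/81) = 2/27.

2/27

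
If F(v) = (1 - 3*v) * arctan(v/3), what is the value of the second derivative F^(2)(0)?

Shift and add copies of the series according to the polynomial's terms.
From the series, [v^2] F = -1; multiply by 2! = 2 to get -2.

-2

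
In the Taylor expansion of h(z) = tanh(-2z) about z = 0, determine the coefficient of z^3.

8/3

Use the known series and substitute for the argument.
h(0) = 0
h′(0) = -2
h′′(0) = 0
h′′′(0) = 16
So c_3 = h′′′(0)/3! = 8/3.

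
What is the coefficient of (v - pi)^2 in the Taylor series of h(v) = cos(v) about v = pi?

1/2

[(v - pi)^0] = -1;  [(v - pi)^1] = 0;  [(v - pi)^2] = 1/2.
So c_2 = h′′(pi)/2! = 1/2.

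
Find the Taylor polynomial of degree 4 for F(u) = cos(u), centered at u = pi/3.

(u - pi/3)^4/48 + sqrt(3)*(u - pi/3)^3/12 - (u - pi/3)^2/4 - sqrt(3)*(u - pi/3)/2 + 1/2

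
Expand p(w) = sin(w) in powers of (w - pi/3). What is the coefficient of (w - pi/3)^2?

-sqrt(3)/4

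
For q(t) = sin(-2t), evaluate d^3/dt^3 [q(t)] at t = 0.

8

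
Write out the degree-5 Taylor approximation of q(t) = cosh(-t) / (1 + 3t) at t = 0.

-2053*t^5/8 + 2053*t^4/24 - 57*t^3/2 + 19*t^2/2 - 3*t + 1

Expand each factor separately, then convolve coefficients.
q(0) = 1
q′(0) = -3
q′′(0) = 19
q′′′(0) = -171
q^(4)(0) = 2053
q^(5)(0) = -30795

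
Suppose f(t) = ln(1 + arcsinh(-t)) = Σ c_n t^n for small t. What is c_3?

-1/6

Plug the Maclaurin series of the inner function into that of the outer and collect terms.
f(0) = 0
f′(0) = -1
f′′(0) = -1
f′′′(0) = -1
So c_3 = f′′′(0)/3! = -1/6.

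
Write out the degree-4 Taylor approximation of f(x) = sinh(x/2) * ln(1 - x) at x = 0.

-3*x^4/16 - x^3/4 - x^2/2

Write out both Maclaurin series and multiply, keeping only the needed powers.
[x^0] = 0;  [x^1] = 0;  [x^2] = -1/2;  [x^3] = -1/4;  [x^4] = -3/16.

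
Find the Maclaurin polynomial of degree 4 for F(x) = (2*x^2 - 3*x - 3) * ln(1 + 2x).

2*x^3 - 6*x

Shift and add copies of the series according to the polynomial's terms.
F(0) = 0
F′(0) = -6
F′′(0) = 0
F′′′(0) = 12
F^(4)(0) = 0
The Taylor polynomial is Σ F^(k)(0)/k! · x^k.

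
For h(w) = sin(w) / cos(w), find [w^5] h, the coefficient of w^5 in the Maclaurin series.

2/15

Write the quotient as an unknown series and match coefficients against numerator = denominator · series.
h(0) = 0
h′(0) = 1
h′′(0) = 0
h′′′(0) = 2
h^(4)(0) = 0
h^(5)(0) = 16
Dividing each by k! gives the coefficients c_0, ..., c_5.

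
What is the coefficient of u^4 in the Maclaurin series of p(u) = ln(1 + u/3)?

-1/324

p(0) = 0
p′(0) = 1/3
p′′(0) = -1/9
p′′′(0) = 2/27
p^(4)(0) = -2/27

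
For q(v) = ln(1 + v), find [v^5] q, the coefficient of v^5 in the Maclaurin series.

Compute the successive derivatives at the expansion point and divide by k!.
q(0) = 0
q′(0) = 1
q′′(0) = -1
q′′′(0) = 2
q^(4)(0) = -6
q^(5)(0) = 24
The Taylor polynomial is Σ q^(k)(0)/k! · v^k.

1/5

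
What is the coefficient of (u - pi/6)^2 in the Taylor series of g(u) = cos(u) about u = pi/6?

-sqrt(3)/4

Compute the successive derivatives at the expansion point and divide by k!.
g(pi/6) = sqrt(3)/2
g′(pi/6) = -1/2
g′′(pi/6) = -sqrt(3)/2
Then c_k = g^(k)(pi/6)/k! gives each Taylor coefficient.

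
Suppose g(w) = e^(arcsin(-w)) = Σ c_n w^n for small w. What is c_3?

-1/3

Substitute the inner expansion into the outer series and collect powers.
[w^0] = 1;  [w^1] = -1;  [w^2] = 1/2;  [w^3] = -1/3.
So c_3 = g′′′(0)/3! = -1/3.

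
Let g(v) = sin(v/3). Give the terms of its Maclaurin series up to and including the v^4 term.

-v^3/162 + v/3

[v^0] = 0;  [v^1] = 1/3;  [v^2] = 0;  [v^3] = -1/162;  [v^4] = 0.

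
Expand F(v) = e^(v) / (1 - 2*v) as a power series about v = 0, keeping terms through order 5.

6331*v^5/120 + 211*v^4/8 + 79*v^3/6 + 13*v^2/2 + 3*v + 1

Multiply the numerator's expansion by the denominator's geometric series.
F(0) = 1
F′(0) = 3
F′′(0) = 13
F′′′(0) = 79
F^(4)(0) = 633
F^(5)(0) = 6331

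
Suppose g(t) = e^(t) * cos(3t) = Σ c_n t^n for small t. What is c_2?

Write out both Maclaurin series and multiply, keeping only the needed powers.

-4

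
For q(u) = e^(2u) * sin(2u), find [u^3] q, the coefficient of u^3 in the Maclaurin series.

Multiply the two series term by term and collect like powers.
q(0) = 0
q′(0) = 2
q′′(0) = 8
q′′′(0) = 16

8/3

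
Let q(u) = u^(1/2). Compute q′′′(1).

3/8

Apply the Taylor formula c_k = f^(k)(a)/k!.
The coefficient of (u - 1)^3 in the expansion is 1/16, so q′′′(1) = 3! * (1/16) = 3/8.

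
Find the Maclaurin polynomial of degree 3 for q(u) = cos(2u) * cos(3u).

Write out both Maclaurin series and multiply, keeping only the needed powers.
q(0) = 1
q′(0) = 0
q′′(0) = -13
q′′′(0) = 0

1 - 13*u^2/2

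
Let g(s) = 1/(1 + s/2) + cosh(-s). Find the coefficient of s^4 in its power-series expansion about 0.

5/48

Combine the two series term by term.
So c_4 = g^(4)(0)/4! = 5/48.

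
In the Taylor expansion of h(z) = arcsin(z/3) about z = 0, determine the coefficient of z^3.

[z^0] = 0;  [z^1] = 1/3;  [z^2] = 0;  [z^3] = 1/162.

1/162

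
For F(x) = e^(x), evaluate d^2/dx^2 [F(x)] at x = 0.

1

Use the known series and substitute for the argument.
The coefficient of x^2 in the expansion is 1/2, so F′′(0) = 2! * (1/2) = 1.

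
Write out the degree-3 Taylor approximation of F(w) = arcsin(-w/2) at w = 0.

-w^3/48 - w/2

[w^0] = 0;  [w^1] = -1/2;  [w^2] = 0;  [w^3] = -1/48.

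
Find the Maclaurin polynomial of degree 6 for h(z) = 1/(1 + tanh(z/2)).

Substitute the inner expansion into the outer series and collect powers.

z^6/1440 - z^5/240 + z^4/48 - z^3/12 + z^2/4 - z/2 + 1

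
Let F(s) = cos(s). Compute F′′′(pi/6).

From the series, [(s - pi/6)^3] F = 1/12; multiply by 3! = 6 to get 1/2.

1/2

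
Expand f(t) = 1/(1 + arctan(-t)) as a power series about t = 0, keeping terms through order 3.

2*t^3/3 + t^2 + t + 1

Compose series: expand the inner function first, then feed it into the outer expansion.
[t^0] = 1;  [t^1] = 1;  [t^2] = 1;  [t^3] = 2/3.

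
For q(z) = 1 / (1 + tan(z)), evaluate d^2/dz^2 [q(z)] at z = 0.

Use the geometric series for the reciprocal, then substitute.
The coefficient of z^2 in the expansion is 1, so q′′(0) = 2! * (1) = 2.

2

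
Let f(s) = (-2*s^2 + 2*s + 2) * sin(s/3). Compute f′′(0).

Shift and add copies of the series according to the polynomial's terms.
The coefficient of s^2 in the expansion is 2/3, so f′′(0) = 2! * (2/3) = 4/3.

4/3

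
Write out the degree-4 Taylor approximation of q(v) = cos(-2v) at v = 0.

2*v^4/3 - 2*v^2 + 1

q(0) = 1
q′(0) = 0
q′′(0) = -4
q′′′(0) = 0
q^(4)(0) = 16
Then c_k = q^(k)(0)/k! gives each Taylor coefficient.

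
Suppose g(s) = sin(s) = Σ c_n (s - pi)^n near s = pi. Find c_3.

g(pi) = 0
g′(pi) = -1
g′′(pi) = 0
g′′′(pi) = 1
Dividing each by k! gives the coefficients c_0, ..., c_3.

1/6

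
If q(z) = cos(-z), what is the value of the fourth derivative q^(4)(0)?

1

The coefficient of z^4 in the expansion is 1/24, so q^(4)(0) = 4! * (1/24) = 1.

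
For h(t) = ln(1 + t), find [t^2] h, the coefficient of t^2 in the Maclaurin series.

h(0) = 0
h′(0) = 1
h′′(0) = -1
So c_2 = h′′(0)/2! = -1/2.

-1/2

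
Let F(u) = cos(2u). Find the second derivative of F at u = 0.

Apply the Taylor formula c_k = f^(k)(a)/k!.
From the series, [u^2] F = -2; multiply by 2! = 2 to get -4.

-4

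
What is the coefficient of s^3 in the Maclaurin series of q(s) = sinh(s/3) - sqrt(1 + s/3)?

5/1296

Combine the two series term by term.
q(0) = -1
q′(0) = 1/6
q′′(0) = 1/36
q′′′(0) = 5/216
So c_3 = q′′′(0)/3! = 5/1296.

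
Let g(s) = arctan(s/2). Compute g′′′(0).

Compute the successive derivatives at the expansion point and divide by k!.
From the series, [s^3] g = -1/24; multiply by 3! = 6 to get -1/4.

-1/4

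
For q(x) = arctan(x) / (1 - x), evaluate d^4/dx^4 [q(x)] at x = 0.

Expand each factor separately, then convolve coefficients.
The coefficient of x^4 in the expansion is 2/3, so q^(4)(0) = 4! * (2/3) = 16.

16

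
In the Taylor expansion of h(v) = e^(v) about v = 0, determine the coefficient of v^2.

1/2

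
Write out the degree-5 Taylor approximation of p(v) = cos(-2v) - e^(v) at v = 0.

Add the two expansions coefficient-wise.
[v^0] = 0;  [v^1] = -1;  [v^2] = -5/2;  [v^3] = -1/6;  [v^4] = 5/8;  [v^5] = -1/120.

-v^5/120 + 5*v^4/8 - v^3/6 - 5*v^2/2 - v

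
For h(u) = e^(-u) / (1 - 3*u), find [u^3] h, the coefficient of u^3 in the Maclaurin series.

Use 1/(1 - r) = Σ r^k on the denominator, then take the Cauchy product.
h(0) = 1
h′(0) = 2
h′′(0) = 13
h′′′(0) = 116
Dividing each by k! gives the coefficients c_0, ..., c_3.

58/3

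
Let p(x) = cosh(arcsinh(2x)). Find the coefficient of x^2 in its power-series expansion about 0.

2

Plug the Maclaurin series of the inner function into that of the outer and collect terms.
So c_2 = p′′(0)/2! = 2.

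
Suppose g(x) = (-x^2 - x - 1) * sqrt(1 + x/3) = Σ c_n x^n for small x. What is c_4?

125/10368

Multiply each power in the prefactor through the base expansion.
g(0) = -1
g′(0) = -7/6
g′′(0) = -83/36
g′′′(0) = -67/72
g^(4)(0) = 125/432
So c_4 = g^(4)(0)/4! = 125/10368.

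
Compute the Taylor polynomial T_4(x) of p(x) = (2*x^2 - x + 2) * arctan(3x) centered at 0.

Shift and add copies of the series according to the polynomial's terms.

9*x^4 - 12*x^3 - 3*x^2 + 6*x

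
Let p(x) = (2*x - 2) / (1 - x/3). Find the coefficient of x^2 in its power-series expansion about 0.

Shift and add copies of the series according to the polynomial's terms.
[x^0] = -2;  [x^1] = 4/3;  [x^2] = 4/9.

4/9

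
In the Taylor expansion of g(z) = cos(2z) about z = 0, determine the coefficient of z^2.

g(0) = 1
g′(0) = 0
g′′(0) = -4
So c_2 = g′′(0)/2! = -2.

-2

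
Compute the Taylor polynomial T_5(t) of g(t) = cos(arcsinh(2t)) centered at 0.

10*t^4/3 - 2*t^2 + 1

Compose series: expand the inner function first, then feed it into the outer expansion.
g(0) = 1
g′(0) = 0
g′′(0) = -4
g′′′(0) = 0
g^(4)(0) = 80
g^(5)(0) = 0
Dividing each by k! gives the coefficients c_0, ..., c_5.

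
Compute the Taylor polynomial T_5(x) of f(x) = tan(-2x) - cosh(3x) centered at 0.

-64*x^5/15 - 27*x^4/8 - 8*x^3/3 - 9*x^2/2 - 2*x - 1

Add the two expansions coefficient-wise.
f(0) = -1
f′(0) = -2
f′′(0) = -9
f′′′(0) = -16
f^(4)(0) = -81
f^(5)(0) = -512
The Taylor polynomial is Σ f^(k)(0)/k! · x^k.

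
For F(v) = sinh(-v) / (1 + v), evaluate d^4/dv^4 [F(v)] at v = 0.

28

Multiply the two series term by term and collect like powers.
From the series, [v^4] F = 7/6; multiply by 4! = 24 to get 28.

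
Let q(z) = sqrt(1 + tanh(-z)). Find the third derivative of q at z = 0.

Compose series: expand the inner function first, then feed it into the outer expansion.
The coefficient of z^3 in the expansion is 5/48, so q′′′(0) = 3! * (5/48) = 5/8.

5/8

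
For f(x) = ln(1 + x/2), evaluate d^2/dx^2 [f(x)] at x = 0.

-1/4

The coefficient of x^2 in the expansion is -1/8, so f′′(0) = 2! * (-1/8) = -1/4.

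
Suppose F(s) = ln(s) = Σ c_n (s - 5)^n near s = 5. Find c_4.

-1/2500

[(s - 5)^0] = ln(5);  [(s - 5)^1] = 1/5;  [(s - 5)^2] = -1/50;  [(s - 5)^3] = 1/375;  [(s - 5)^4] = -1/2500.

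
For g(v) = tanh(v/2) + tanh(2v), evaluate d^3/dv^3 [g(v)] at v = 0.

Combine the two series term by term.
The coefficient of v^3 in the expansion is -65/24, so g′′′(0) = 3! * (-65/24) = -65/4.

-65/4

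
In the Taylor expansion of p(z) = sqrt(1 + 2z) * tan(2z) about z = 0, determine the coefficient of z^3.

5/3

Expand each factor separately, then convolve coefficients.
p(0) = 0
p′(0) = 2
p′′(0) = 4
p′′′(0) = 10
So c_3 = p′′′(0)/3! = 5/3.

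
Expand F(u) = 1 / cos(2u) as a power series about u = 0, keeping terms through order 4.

Divide the numerator series by the denominator series (power-series long division).

10*u^4/3 + 2*u^2 + 1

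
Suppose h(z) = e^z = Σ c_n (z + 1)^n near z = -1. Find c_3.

e^(-1)/6

[(z + 1)^0] = e^(-1);  [(z + 1)^1] = e^(-1);  [(z + 1)^2] = e^(-1)/2;  [(z + 1)^3] = e^(-1)/6.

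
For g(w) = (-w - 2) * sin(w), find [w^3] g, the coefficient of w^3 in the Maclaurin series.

1/3

Shift and add copies of the series according to the polynomial's terms.
g(0) = 0
g′(0) = -2
g′′(0) = -2
g′′′(0) = 2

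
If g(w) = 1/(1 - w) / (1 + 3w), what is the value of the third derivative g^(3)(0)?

Write out both Maclaurin series and multiply, keeping only the needed powers.
The coefficient of w^3 in the expansion is -20, so g′′′(0) = 3! * (-20) = -120.

-120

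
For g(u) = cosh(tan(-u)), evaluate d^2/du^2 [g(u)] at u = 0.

Plug the Maclaurin series of the inner function into that of the outer and collect terms.
The coefficient of u^2 in the expansion is 1/2, so g′′(0) = 2! * (1/2) = 1.

1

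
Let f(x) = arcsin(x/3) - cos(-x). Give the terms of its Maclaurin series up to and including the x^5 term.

Add the two expansions coefficient-wise.
f(0) = -1
f′(0) = 1/3
f′′(0) = 1
f′′′(0) = 1/27
f^(4)(0) = -1
f^(5)(0) = 1/27

x^5/3240 - x^4/24 + x^3/162 + x^2/2 + x/3 - 1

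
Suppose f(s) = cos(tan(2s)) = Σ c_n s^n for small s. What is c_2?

-2

Compose series: expand the inner function first, then feed it into the outer expansion.
[s^0] = 1;  [s^1] = 0;  [s^2] = -2.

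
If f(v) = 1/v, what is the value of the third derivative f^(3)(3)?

-2/27

The coefficient of (v - 3)^3 in the expansion is -1/81, so f′′′(3) = 3! * (-1/81) = -2/27.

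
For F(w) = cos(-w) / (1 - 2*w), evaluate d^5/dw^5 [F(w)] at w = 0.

3370

Multiply the numerator's expansion by the denominator's geometric series.
The coefficient of w^5 in the expansion is 337/12, so F^(5)(0) = 5! * (337/12) = 3370.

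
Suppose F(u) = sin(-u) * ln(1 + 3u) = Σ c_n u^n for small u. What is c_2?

Expand each factor separately, then convolve coefficients.
F(0) = 0
F′(0) = 0
F′′(0) = -6
Then c_k = F^(k)(0)/k! gives each Taylor coefficient.

-3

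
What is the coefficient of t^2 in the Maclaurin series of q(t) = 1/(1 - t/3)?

1/9

q(0) = 1
q′(0) = 1/3
q′′(0) = 2/9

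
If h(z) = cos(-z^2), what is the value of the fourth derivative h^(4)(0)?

-12

From the series, [z^4] h = -1/2; multiply by 4! = 24 to get -12.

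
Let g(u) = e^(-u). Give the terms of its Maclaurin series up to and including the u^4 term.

u^4/24 - u^3/6 + u^2/2 - u + 1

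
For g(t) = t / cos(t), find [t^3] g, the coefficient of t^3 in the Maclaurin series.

Divide the numerator series by the denominator series (power-series long division).
[t^0] = 0;  [t^1] = 1;  [t^2] = 0;  [t^3] = 1/2.
So c_3 = g′′′(0)/3! = 1/2.

1/2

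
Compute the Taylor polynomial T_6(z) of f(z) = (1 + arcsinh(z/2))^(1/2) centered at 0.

-769*z^6/2949120 + 43*z^5/40960 + z^4/6144 - z^3/384 - z^2/32 + z/4 + 1

Substitute the inner expansion into the outer series and collect powers.
[z^0] = 1;  [z^1] = 1/4;  [z^2] = -1/32;  [z^3] = -1/384;  [z^4] = 1/6144;  [z^5] = 43/40960;  [z^6] = -769/2949120.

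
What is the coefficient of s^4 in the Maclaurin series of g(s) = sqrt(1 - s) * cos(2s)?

337/384

Take the Cauchy product of the two expansions.
g(0) = 1
g′(0) = -1/2
g′′(0) = -17/4
g′′′(0) = 45/8
g^(4)(0) = 337/16
So c_4 = g^(4)(0)/4! = 337/384.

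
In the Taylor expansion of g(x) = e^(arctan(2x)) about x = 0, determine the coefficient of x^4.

Substitute the inner expansion into the outer series and collect powers.
g(0) = 1
g′(0) = 2
g′′(0) = 4
g′′′(0) = -8
g^(4)(0) = -112
Then c_k = g^(k)(0)/k! gives each Taylor coefficient.

-14/3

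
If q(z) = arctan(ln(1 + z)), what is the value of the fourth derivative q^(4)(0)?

6

Compose series: expand the inner function first, then feed it into the outer expansion.
The coefficient of z^4 in the expansion is 1/4, so q^(4)(0) = 4! * (1/4) = 6.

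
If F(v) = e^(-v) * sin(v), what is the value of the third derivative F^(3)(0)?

2

Expand each factor separately, then convolve coefficients.
The coefficient of v^3 in the expansion is 1/3, so F′′′(0) = 3! * (1/3) = 2.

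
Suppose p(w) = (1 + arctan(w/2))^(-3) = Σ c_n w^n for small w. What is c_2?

Let u equal the inner series; expand the outer function in u and truncate.
[w^0] = 1;  [w^1] = -3/2;  [w^2] = 3/2.

3/2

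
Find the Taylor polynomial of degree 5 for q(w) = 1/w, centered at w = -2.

-(w + 2)^5/64 - (w + 2)^4/32 - (w + 2)^3/16 - (w + 2)^2/8 - (w + 2)/4 - 1/2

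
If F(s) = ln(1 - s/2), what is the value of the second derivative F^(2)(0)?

Use the known series and substitute for the argument.
The coefficient of s^2 in the expansion is -1/8, so F′′(0) = 2! * (-1/8) = -1/4.

-1/4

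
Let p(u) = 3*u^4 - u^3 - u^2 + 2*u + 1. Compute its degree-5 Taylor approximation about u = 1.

3*(u - 1)^4 + 11*(u - 1)^3 + 14*(u - 1)^2 + 9*(u - 1) + 4

Apply the Taylor formula c_k = f^(k)(a)/k!.
p(1) = 4
p′(1) = 9
p′′(1) = 28
p′′′(1) = 66
p^(4)(1) = 72
p^(5)(1) = 0
Dividing each by k! gives the coefficients c_0, ..., c_5.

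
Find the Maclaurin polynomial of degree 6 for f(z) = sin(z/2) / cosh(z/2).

3*z^5/320 - z^3/12 + z/2

Invert the denominator's series and multiply.
[z^0] = 0;  [z^1] = 1/2;  [z^2] = 0;  [z^3] = -1/12;  [z^4] = 0;  [z^5] = 3/320;  [z^6] = 0.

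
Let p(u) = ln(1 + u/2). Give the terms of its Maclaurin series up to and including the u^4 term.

Use the known series and substitute for the argument.
p(0) = 0
p′(0) = 1/2
p′′(0) = -1/4
p′′′(0) = 1/4
p^(4)(0) = -3/8

-u^4/64 + u^3/24 - u^2/8 + u/2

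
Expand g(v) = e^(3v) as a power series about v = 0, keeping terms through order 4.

27*v^4/8 + 9*v^3/2 + 9*v^2/2 + 3*v + 1

Use the known series and substitute for the argument.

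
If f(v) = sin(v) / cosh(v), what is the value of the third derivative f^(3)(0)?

-4

Invert the denominator's series and multiply.
The coefficient of v^3 in the expansion is -2/3, so f′′′(0) = 3! * (-2/3) = -4.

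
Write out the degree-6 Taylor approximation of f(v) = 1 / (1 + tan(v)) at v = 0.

122*v^6/45 - 32*v^5/15 + 5*v^4/3 - 4*v^3/3 + v^2 - v + 1

Use the geometric series for the reciprocal, then substitute.
[v^0] = 1;  [v^1] = -1;  [v^2] = 1;  [v^3] = -4/3;  [v^4] = 5/3;  [v^5] = -32/15;  [v^6] = 122/45.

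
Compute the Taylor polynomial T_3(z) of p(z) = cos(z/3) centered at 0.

Compute the successive derivatives at the expansion point and divide by k!.
p(0) = 1
p′(0) = 0
p′′(0) = -1/9
p′′′(0) = 0
Then c_k = p^(k)(0)/k! gives each Taylor coefficient.

1 - z^2/18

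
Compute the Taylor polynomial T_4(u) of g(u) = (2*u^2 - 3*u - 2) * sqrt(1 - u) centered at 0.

Multiply each power in the prefactor through the base expansion.
g(0) = -2
g′(0) = -2
g′′(0) = 15/2
g′′′(0) = -3
g^(4)(0) = 3/8
The Taylor polynomial is Σ g^(k)(0)/k! · u^k.

u^4/64 - u^3/2 + 15*u^2/4 - 2*u - 2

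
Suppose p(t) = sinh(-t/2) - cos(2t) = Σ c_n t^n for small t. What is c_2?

2

Add the two expansions coefficient-wise.
p(0) = -1
p′(0) = -1/2
p′′(0) = 4
So c_2 = p′′(0)/2! = 2.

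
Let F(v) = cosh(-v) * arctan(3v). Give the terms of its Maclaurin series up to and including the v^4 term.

-15*v^3/2 + 3*v

Multiply the two series term by term and collect like powers.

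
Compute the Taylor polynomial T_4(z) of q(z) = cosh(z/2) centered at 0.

Apply the Taylor formula c_k = f^(k)(a)/k!.
[z^0] = 1;  [z^1] = 0;  [z^2] = 1/8;  [z^3] = 0;  [z^4] = 1/384.

z^4/384 + z^2/8 + 1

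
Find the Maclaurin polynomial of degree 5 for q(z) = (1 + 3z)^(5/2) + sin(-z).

10903*z^5/3840 - 405*z^4/128 + 413*z^3/48 + 135*z^2/8 + 13*z/2 + 1

Add the two expansions coefficient-wise.
q(0) = 1
q′(0) = 13/2
q′′(0) = 135/4
q′′′(0) = 413/8
q^(4)(0) = -1215/16
q^(5)(0) = 10903/32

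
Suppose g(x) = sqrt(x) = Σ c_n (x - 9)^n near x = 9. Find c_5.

Use the known series and substitute for the argument.
g(9) = 3
g′(9) = 1/6
g′′(9) = -1/108
g′′′(9) = 1/648
g^(4)(9) = -5/11664
g^(5)(9) = 35/209952
Then c_k = g^(k)(9)/k! gives each Taylor coefficient.

7/5038848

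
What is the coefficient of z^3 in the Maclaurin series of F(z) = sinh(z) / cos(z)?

Invert the denominator's series and multiply.
F(0) = 0
F′(0) = 1
F′′(0) = 0
F′′′(0) = 4
So c_3 = F′′′(0)/3! = 2/3.

2/3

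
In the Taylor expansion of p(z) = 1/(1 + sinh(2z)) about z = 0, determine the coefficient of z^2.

Let u equal the inner series; expand the outer function in u and truncate.
p(0) = 1
p′(0) = -2
p′′(0) = 8
Then c_k = p^(k)(0)/k! gives each Taylor coefficient.

4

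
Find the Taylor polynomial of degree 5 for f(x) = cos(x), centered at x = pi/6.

-(x - pi/6)^5/240 + sqrt(3)*(x - pi/6)^4/48 + (x - pi/6)^3/12 - sqrt(3)*(x - pi/6)^2/4 - (x - pi/6)/2 + sqrt(3)/2

f(pi/6) = sqrt(3)/2
f′(pi/6) = -1/2
f′′(pi/6) = -sqrt(3)/2
f′′′(pi/6) = 1/2
f^(4)(pi/6) = sqrt(3)/2
f^(5)(pi/6) = -1/2
Dividing each by k! gives the coefficients c_0, ..., c_5.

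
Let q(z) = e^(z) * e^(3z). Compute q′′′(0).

64

Take the Cauchy product of the two expansions.
From the series, [z^3] q = 32/3; multiply by 3! = 6 to get 64.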